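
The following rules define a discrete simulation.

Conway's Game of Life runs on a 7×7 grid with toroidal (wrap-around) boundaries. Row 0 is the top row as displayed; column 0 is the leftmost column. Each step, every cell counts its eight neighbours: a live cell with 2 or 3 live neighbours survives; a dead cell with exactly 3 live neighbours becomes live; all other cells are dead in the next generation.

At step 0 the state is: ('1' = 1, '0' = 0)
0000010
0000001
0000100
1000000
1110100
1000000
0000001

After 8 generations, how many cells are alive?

24

0) 0000010
0000001
0000100
1000000
1110100
1000000
0000001
1) 0000011
0000010
0000000
1001000
1000001
1000001
0000001
2) 0000011
0000011
0000000
1000001
0100000
0000010
0000000
3) 0000011
0000011
1000010
1000000
1000001
0000000
0000011
4) 1000100
1000100
1000010
1100000
1000001
1000010
0000011
5) 1000100
1100110
1000000
0100000
0000000
1000010
1000110
6) 1001000
1100110
1000001
0000000
0000000
0000110
1100110
7) 0011000
0100110
1100011
0000000
0000000
0000111
1101010
8) 1001011
0101110
1100111
1000001
0000010
1000111
1101010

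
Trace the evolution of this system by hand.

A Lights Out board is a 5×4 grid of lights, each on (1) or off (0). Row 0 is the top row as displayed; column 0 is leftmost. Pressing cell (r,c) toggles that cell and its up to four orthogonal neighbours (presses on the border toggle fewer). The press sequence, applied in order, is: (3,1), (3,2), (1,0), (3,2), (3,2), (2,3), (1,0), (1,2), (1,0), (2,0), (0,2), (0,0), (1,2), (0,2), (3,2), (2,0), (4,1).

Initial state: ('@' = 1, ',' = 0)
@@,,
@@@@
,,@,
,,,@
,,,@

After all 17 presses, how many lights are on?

11

[0] @@,,
@@@@
,,@,
,,,@
,,,@
[1] @@,,
@@@@
,@@,
@@@@
,@,@
[2] @@,,
@@@@
,@,,
@,,,
,@@@
[3] ,@,,
,,@@
@@,,
@,,,
,@@@
[4] ,@,,
,,@@
@@@,
@@@@
,@,@
[5] ,@,,
,,@@
@@,,
@,,,
,@@@
[6] ,@,,
,,@,
@@@@
@,,@
,@@@
[7] @@,,
@@@,
,@@@
@,,@
,@@@
[8] @@@,
@,,@
,@,@
@,,@
,@@@
[9] ,@@,
,@,@
@@,@
@,,@
,@@@
[10] ,@@,
@@,@
,,,@
,,,@
,@@@
[11] ,,,@
@@@@
,,,@
,,,@
,@@@
[12] @@,@
,@@@
,,,@
,,,@
,@@@
[13] @@@@
,,,,
,,@@
,,,@
,@@@
[14] @,,,
,,@,
,,@@
,,,@
,@@@
[15] @,,,
,,@,
,,,@
,@@,
,@,@
[16] @,,,
@,@,
@@,@
@@@,
,@,@
[17] @,,,
@,@,
@@,@
@,@,
@,@@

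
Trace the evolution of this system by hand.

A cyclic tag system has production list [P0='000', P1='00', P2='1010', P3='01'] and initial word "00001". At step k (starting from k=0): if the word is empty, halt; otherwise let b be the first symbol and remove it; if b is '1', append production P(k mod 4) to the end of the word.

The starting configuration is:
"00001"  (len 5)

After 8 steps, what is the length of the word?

0

gen 0: "00001"  (len 5)
gen 1: "0001"  (len 4)
gen 2: "001"  (len 3)
gen 3: "01"  (len 2)
gen 4: "1"  (len 1)
gen 5: "000"  (len 3)
gen 6: "00"  (len 2)
gen 7: "0"  (len 1)
gen 8: (halted — word empty)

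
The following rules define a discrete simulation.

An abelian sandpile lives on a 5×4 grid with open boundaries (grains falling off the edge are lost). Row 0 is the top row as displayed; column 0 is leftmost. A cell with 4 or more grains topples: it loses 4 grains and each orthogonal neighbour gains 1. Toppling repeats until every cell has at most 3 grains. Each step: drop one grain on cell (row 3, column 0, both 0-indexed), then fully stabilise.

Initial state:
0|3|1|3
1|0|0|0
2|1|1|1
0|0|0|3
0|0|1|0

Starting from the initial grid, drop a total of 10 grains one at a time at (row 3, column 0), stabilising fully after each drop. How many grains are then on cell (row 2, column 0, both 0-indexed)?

step 0: 0|3|1|3
1|0|0|0
2|1|1|1
0|0|0|3
0|0|1|0
step 1: 0|3|1|3
1|0|0|0
2|1|1|1
1|0|0|3
0|0|1|0
step 2: 0|3|1|3
1|0|0|0
2|1|1|1
2|0|0|3
0|0|1|0
step 3: 0|3|1|3
1|0|0|0
2|1|1|1
3|0|0|3
0|0|1|0
step 4: 0|3|1|3
1|0|0|0
3|1|1|1
0|1|0|3
1|0|1|0
step 5: 0|3|1|3
1|0|0|0
3|1|1|1
1|1|0|3
1|0|1|0
step 6: 0|3|1|3
1|0|0|0
3|1|1|1
2|1|0|3
1|0|1|0
step 7: 0|3|1|3
1|0|0|0
3|1|1|1
3|1|0|3
1|0|1|0
step 8: 0|3|1|3
2|0|0|0
0|2|1|1
1|2|0|3
2|0|1|0
step 9: 0|3|1|3
2|0|0|0
0|2|1|1
2|2|0|3
2|0|1|0
step 10: 0|3|1|3
2|0|0|0
0|2|1|1
3|2|0|3
2|0|1|0

0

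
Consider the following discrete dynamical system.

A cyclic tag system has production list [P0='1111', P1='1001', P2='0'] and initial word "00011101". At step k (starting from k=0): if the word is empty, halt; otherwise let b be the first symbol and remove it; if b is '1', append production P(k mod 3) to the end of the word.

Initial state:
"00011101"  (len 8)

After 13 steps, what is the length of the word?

22

0) "00011101"  (len 8)
1) "0011101"  (len 7)
2) "011101"  (len 6)
3) "11101"  (len 5)
4) "11011111"  (len 8)
5) "10111111001"  (len 11)
6) "01111110010"  (len 11)
7) "1111110010"  (len 10)
8) "1111100101001"  (len 13)
9) "1111001010010"  (len 13)
10) "1110010100101111"  (len 16)
11) "1100101001011111001"  (len 19)
12) "1001010010111110010"  (len 19)
13) "0010100101111100101111"  (len 22)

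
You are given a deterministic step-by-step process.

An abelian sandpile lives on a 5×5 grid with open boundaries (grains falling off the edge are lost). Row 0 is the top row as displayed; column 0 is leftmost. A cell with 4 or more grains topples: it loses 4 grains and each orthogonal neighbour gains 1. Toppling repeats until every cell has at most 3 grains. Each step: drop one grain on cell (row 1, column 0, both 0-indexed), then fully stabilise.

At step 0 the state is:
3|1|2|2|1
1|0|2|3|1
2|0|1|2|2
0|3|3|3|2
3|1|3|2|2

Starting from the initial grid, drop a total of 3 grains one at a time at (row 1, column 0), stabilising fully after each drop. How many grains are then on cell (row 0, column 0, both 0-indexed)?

step 0: 3|1|2|2|1
1|0|2|3|1
2|0|1|2|2
0|3|3|3|2
3|1|3|2|2
step 1: 3|1|2|2|1
2|0|2|3|1
2|0|1|2|2
0|3|3|3|2
3|1|3|2|2
step 2: 3|1|2|2|1
3|0|2|3|1
2|0|1|2|2
0|3|3|3|2
3|1|3|2|2
step 3: 0|2|2|2|1
1|1|2|3|1
3|0|1|2|2
0|3|3|3|2
3|1|3|2|2

0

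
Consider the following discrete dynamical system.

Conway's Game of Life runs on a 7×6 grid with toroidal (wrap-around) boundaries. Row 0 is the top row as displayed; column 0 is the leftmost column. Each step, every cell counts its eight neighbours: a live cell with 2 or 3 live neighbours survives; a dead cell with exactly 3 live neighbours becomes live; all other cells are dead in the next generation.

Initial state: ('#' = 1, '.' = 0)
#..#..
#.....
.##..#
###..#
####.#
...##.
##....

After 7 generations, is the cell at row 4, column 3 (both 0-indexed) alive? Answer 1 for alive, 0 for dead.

0) #..#..
#.....
.##..#
###..#
####.#
...##.
##....
1) #....#
#.#..#
..#..#
......
......
...##.
######
2) ......
....#.
##...#
......
......
##....
.##...
3) ......
#....#
#....#
#.....
......
###...
###...
4) .....#
#....#
.#....
#....#
#.....
#.#...
#.#...
5) .#...#
#....#
.#....
##...#
#.....
#....#
#....#
6) .#..#.
.#...#
.#....
.#...#
......
.#....
.#..#.
7) .##.##
.##...
.##...
#.....
#.....
......
###...

0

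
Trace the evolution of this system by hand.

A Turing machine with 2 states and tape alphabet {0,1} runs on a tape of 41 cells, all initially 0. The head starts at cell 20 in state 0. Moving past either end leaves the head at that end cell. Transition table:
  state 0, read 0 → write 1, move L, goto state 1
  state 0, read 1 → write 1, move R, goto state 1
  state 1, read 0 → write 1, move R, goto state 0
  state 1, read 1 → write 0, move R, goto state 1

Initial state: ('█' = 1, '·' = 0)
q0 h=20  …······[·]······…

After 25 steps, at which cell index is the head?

step 0: q0 h=20  …······[·]······…
step 1: q1 h=19  …······[·]█·····…
step 2: q0 h=20  …·····█[█]······…
step 3: q1 h=21  …····██[·]······…
step 4: q0 h=22  …···███[·]······…
step 5: q1 h=21  …····██[█]█·····…
step 6: q1 h=22  …···██·[█]······…
step 7: q1 h=23  …··██··[·]······…
step 8: q0 h=24  …·██··█[·]······…
step 9: q1 h=23  …··██··[█]█·····…
step 10: q1 h=24  …·██···[█]······…
step 11: q1 h=25  …██····[·]······…
step 12: q0 h=26  …█····█[·]······…
step 13: q1 h=25  …██····[█]█·····…
step 14: q1 h=26  …█·····[█]······…
step 15: q1 h=27  …······[·]······…
step 16: q0 h=28  …·····█[·]······…
step 17: q1 h=27  …······[█]█·····…
step 18: q1 h=28  …······[█]······…
step 19: q1 h=29  …······[·]······…
step 20: q0 h=30  …·····█[·]······…
step 21: q1 h=29  …······[█]█·····…
step 22: q1 h=30  …······[█]······…
step 23: q1 h=31  …······[·]······…
step 24: q0 h=32  …·····█[·]······…
step 25: q1 h=31  …······[█]█·····…

31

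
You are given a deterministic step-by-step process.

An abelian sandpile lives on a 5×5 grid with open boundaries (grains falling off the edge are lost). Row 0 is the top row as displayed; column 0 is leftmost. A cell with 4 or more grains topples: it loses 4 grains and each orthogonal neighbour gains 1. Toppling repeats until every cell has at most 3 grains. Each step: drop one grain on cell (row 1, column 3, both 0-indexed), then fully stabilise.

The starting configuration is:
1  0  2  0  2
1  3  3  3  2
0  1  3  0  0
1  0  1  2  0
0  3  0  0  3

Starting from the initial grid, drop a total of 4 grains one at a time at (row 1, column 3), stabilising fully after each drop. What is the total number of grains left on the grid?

34

k=0  1  0  2  0  2
1  3  3  3  2
0  1  3  0  0
1  0  1  2  0
0  3  0  0  3
k=1  1  1  3  1  2
2  0  2  1  3
0  3  0  2  0
1  0  2  2  0
0  3  0  0  3
k=2  1  1  3  1  2
2  0  2  2  3
0  3  0  2  0
1  0  2  2  0
0  3  0  0  3
k=3  1  1  3  1  2
2  0  2  3  3
0  3  0  2  0
1  0  2  2  0
0  3  0  0  3
k=4  1  1  3  2  3
2  0  3  1  0
0  3  0  3  1
1  0  2  2  0
0  3  0  0  3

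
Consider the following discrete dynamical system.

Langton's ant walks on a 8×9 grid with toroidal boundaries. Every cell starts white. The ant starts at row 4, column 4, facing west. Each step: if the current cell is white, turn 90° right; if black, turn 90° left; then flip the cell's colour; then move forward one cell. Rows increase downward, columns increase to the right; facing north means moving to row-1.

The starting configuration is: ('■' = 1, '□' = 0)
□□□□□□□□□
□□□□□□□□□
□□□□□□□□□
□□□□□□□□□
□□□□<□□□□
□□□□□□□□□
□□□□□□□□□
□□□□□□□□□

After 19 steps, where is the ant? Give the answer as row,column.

k=0  □□□□□□□□□
□□□□□□□□□
□□□□□□□□□
□□□□□□□□□
□□□□<□□□□
□□□□□□□□□
□□□□□□□□□
□□□□□□□□□
k=1  □□□□□□□□□
□□□□□□□□□
□□□□□□□□□
□□□□^□□□□
□□□□■□□□□
□□□□□□□□□
□□□□□□□□□
□□□□□□□□□
k=2  □□□□□□□□□
□□□□□□□□□
□□□□□□□□□
□□□□■>□□□
□□□□■□□□□
□□□□□□□□□
□□□□□□□□□
□□□□□□□□□
k=3  □□□□□□□□□
□□□□□□□□□
□□□□□□□□□
□□□□■■□□□
□□□□■v□□□
□□□□□□□□□
□□□□□□□□□
□□□□□□□□□
k=4  □□□□□□□□□
□□□□□□□□□
□□□□□□□□□
□□□□■■□□□
□□□□<■□□□
□□□□□□□□□
□□□□□□□□□
□□□□□□□□□
k=5  □□□□□□□□□
□□□□□□□□□
□□□□□□□□□
□□□□■■□□□
□□□□□■□□□
□□□□v□□□□
□□□□□□□□□
□□□□□□□□□
k=6  □□□□□□□□□
□□□□□□□□□
□□□□□□□□□
□□□□■■□□□
□□□□□■□□□
□□□<■□□□□
□□□□□□□□□
□□□□□□□□□
k=7  □□□□□□□□□
□□□□□□□□□
□□□□□□□□□
□□□□■■□□□
□□□^□■□□□
□□□■■□□□□
□□□□□□□□□
□□□□□□□□□
k=8  □□□□□□□□□
□□□□□□□□□
□□□□□□□□□
□□□□■■□□□
□□□■>■□□□
□□□■■□□□□
□□□□□□□□□
□□□□□□□□□
k=9  □□□□□□□□□
□□□□□□□□□
□□□□□□□□□
□□□□■■□□□
□□□■■■□□□
□□□■v□□□□
□□□□□□□□□
□□□□□□□□□
k=10  □□□□□□□□□
□□□□□□□□□
□□□□□□□□□
□□□□■■□□□
□□□■■■□□□
□□□■□>□□□
□□□□□□□□□
□□□□□□□□□
k=11  □□□□□□□□□
□□□□□□□□□
□□□□□□□□□
□□□□■■□□□
□□□■■■□□□
□□□■□■□□□
□□□□□v□□□
□□□□□□□□□
k=12  □□□□□□□□□
□□□□□□□□□
□□□□□□□□□
□□□□■■□□□
□□□■■■□□□
□□□■□■□□□
□□□□<■□□□
□□□□□□□□□
k=13  □□□□□□□□□
□□□□□□□□□
□□□□□□□□□
□□□□■■□□□
□□□■■■□□□
□□□■^■□□□
□□□□■■□□□
□□□□□□□□□
k=14  □□□□□□□□□
□□□□□□□□□
□□□□□□□□□
□□□□■■□□□
□□□■■■□□□
□□□■■>□□□
□□□□■■□□□
□□□□□□□□□
k=15  □□□□□□□□□
□□□□□□□□□
□□□□□□□□□
□□□□■■□□□
□□□■■^□□□
□□□■■□□□□
□□□□■■□□□
□□□□□□□□□
k=16  □□□□□□□□□
□□□□□□□□□
□□□□□□□□□
□□□□■■□□□
□□□■<□□□□
□□□■■□□□□
□□□□■■□□□
□□□□□□□□□
k=17  □□□□□□□□□
□□□□□□□□□
□□□□□□□□□
□□□□■■□□□
□□□■□□□□□
□□□■v□□□□
□□□□■■□□□
□□□□□□□□□
k=18  □□□□□□□□□
□□□□□□□□□
□□□□□□□□□
□□□□■■□□□
□□□■□□□□□
□□□■□>□□□
□□□□■■□□□
□□□□□□□□□
k=19  □□□□□□□□□
□□□□□□□□□
□□□□□□□□□
□□□□■■□□□
□□□■□□□□□
□□□■□■□□□
□□□□■v□□□
□□□□□□□□□

6,5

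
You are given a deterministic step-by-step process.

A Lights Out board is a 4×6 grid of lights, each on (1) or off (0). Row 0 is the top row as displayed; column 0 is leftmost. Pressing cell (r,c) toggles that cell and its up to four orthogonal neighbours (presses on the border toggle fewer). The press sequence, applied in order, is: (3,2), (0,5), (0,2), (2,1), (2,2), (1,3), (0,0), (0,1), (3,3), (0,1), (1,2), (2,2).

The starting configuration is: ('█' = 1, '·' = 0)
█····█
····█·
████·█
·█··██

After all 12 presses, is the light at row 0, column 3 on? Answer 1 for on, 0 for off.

0

k=0  █····█
····█·
████·█
·█··██
k=1  █····█
····█·
██·█·█
··████
k=2  █···█·
····██
██·█·█
··████
k=3  █████·
··█·██
██·█·█
··████
k=4  █████·
·██·██
··██·█
·█████
k=5  █████·
·█··██
·█···█
·█·███
k=6  ███·█·
·███·█
·█·█·█
·█·███
k=7  ··█·█·
████·█
·█·█·█
·█·███
k=8  ██··█·
█·██·█
·█·█·█
·█·███
k=9  ██··█·
█·██·█
·█···█
·██··█
k=10  ··█·█·
████·█
·█···█
·██··█
k=11  ····█·
█····█
·██··█
·██··█
k=12  ····█·
█·█··█
···█·█
·█···█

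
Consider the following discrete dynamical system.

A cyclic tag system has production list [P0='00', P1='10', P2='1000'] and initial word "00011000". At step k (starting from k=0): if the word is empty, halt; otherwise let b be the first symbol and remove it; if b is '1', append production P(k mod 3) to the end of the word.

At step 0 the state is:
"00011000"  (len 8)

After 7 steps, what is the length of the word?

[0] "00011000"  (len 8)
[1] "0011000"  (len 7)
[2] "011000"  (len 6)
[3] "11000"  (len 5)
[4] "100000"  (len 6)
[5] "0000010"  (len 7)
[6] "000010"  (len 6)
[7] "00010"  (len 5)

5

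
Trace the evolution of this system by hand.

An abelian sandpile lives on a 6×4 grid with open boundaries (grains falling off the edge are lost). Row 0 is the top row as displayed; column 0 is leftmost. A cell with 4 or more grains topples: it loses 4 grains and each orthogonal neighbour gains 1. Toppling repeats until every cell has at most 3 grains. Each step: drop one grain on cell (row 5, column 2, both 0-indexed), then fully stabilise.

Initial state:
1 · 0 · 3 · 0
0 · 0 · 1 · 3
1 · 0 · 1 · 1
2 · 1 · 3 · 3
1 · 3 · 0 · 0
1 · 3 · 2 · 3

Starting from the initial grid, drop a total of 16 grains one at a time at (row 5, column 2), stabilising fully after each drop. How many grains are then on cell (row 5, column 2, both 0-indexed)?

0

gen 0: 1 · 0 · 3 · 0
0 · 0 · 1 · 3
1 · 0 · 1 · 1
2 · 1 · 3 · 3
1 · 3 · 0 · 0
1 · 3 · 2 · 3
gen 1: 1 · 0 · 3 · 0
0 · 0 · 1 · 3
1 · 0 · 1 · 1
2 · 1 · 3 · 3
1 · 3 · 0 · 0
1 · 3 · 3 · 3
gen 2: 1 · 0 · 3 · 0
0 · 0 · 1 · 3
1 · 0 · 1 · 1
2 · 2 · 3 · 3
2 · 0 · 2 · 1
2 · 1 · 2 · 0
gen 3: 1 · 0 · 3 · 0
0 · 0 · 1 · 3
1 · 0 · 1 · 1
2 · 2 · 3 · 3
2 · 0 · 2 · 1
2 · 1 · 3 · 0
gen 4: 1 · 0 · 3 · 0
0 · 0 · 1 · 3
1 · 0 · 1 · 1
2 · 2 · 3 · 3
2 · 0 · 3 · 1
2 · 2 · 0 · 1
gen 5: 1 · 0 · 3 · 0
0 · 0 · 1 · 3
1 · 0 · 1 · 1
2 · 2 · 3 · 3
2 · 0 · 3 · 1
2 · 2 · 1 · 1
gen 6: 1 · 0 · 3 · 0
0 · 0 · 1 · 3
1 · 0 · 1 · 1
2 · 2 · 3 · 3
2 · 0 · 3 · 1
2 · 2 · 2 · 1
gen 7: 1 · 0 · 3 · 0
0 · 0 · 1 · 3
1 · 0 · 1 · 1
2 · 2 · 3 · 3
2 · 0 · 3 · 1
2 · 2 · 3 · 1
gen 8: 1 · 0 · 3 · 0
0 · 0 · 1 · 3
1 · 0 · 2 · 2
2 · 3 · 1 · 0
2 · 1 · 1 · 3
2 · 3 · 1 · 2
gen 9: 1 · 0 · 3 · 0
0 · 0 · 1 · 3
1 · 0 · 2 · 2
2 · 3 · 1 · 0
2 · 1 · 1 · 3
2 · 3 · 2 · 2
gen 10: 1 · 0 · 3 · 0
0 · 0 · 1 · 3
1 · 0 · 2 · 2
2 · 3 · 1 · 0
2 · 1 · 1 · 3
2 · 3 · 3 · 2
gen 11: 1 · 0 · 3 · 0
0 · 0 · 1 · 3
1 · 0 · 2 · 2
2 · 3 · 1 · 0
2 · 2 · 2 · 3
3 · 0 · 1 · 3
gen 12: 1 · 0 · 3 · 0
0 · 0 · 1 · 3
1 · 0 · 2 · 2
2 · 3 · 1 · 0
2 · 2 · 2 · 3
3 · 0 · 2 · 3
gen 13: 1 · 0 · 3 · 0
0 · 0 · 1 · 3
1 · 0 · 2 · 2
2 · 3 · 1 · 0
2 · 2 · 2 · 3
3 · 0 · 3 · 3
gen 14: 1 · 0 · 3 · 0
0 · 0 · 1 · 3
1 · 0 · 2 · 2
2 · 3 · 2 · 1
2 · 3 · 0 · 1
3 · 1 · 2 · 1
gen 15: 1 · 0 · 3 · 0
0 · 0 · 1 · 3
1 · 0 · 2 · 2
2 · 3 · 2 · 1
2 · 3 · 0 · 1
3 · 1 · 3 · 1
gen 16: 1 · 0 · 3 · 0
0 · 0 · 1 · 3
1 · 0 · 2 · 2
2 · 3 · 2 · 1
2 · 3 · 1 · 1
3 · 2 · 0 · 2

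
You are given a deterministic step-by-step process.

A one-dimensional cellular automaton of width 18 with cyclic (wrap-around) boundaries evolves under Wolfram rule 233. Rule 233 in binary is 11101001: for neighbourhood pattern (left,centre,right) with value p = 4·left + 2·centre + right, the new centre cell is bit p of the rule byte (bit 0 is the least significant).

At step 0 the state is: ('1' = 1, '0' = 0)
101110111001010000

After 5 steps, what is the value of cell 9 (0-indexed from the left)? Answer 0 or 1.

1

t=0: 101110111001010000
t=1: 011111111000100110
t=2: 011111111010000110
t=3: 011111111100110110
t=4: 011111111100111110
t=5: 011111111100111110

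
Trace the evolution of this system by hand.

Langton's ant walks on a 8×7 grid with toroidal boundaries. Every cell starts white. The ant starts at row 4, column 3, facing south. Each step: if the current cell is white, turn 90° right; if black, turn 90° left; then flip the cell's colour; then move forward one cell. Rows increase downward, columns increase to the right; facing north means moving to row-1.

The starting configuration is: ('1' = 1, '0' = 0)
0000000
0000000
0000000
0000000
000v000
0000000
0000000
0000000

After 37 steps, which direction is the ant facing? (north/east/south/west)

0) 0000000
0000000
0000000
0000000
000v000
0000000
0000000
0000000
1) 0000000
0000000
0000000
0000000
00<1000
0000000
0000000
0000000
2) 0000000
0000000
0000000
00^0000
0011000
0000000
0000000
0000000
3) 0000000
0000000
0000000
001>000
0011000
0000000
0000000
0000000
4) 0000000
0000000
0000000
0011000
001v000
0000000
0000000
0000000
5) 0000000
0000000
0000000
0011000
0010>00
0000000
0000000
0000000
6) 0000000
0000000
0000000
0011000
0010100
0000v00
0000000
0000000
7) 0000000
0000000
0000000
0011000
0010100
000<100
0000000
0000000
8) 0000000
0000000
0000000
0011000
001^100
0001100
0000000
0000000
9) 0000000
0000000
0000000
0011000
0011>00
0001100
0000000
0000000
10) 0000000
0000000
0000000
0011^00
0011000
0001100
0000000
0000000
11) 0000000
0000000
0000000
00111>0
0011000
0001100
0000000
0000000
12) 0000000
0000000
0000000
0011110
00110v0
0001100
0000000
0000000
13) 0000000
0000000
0000000
0011110
0011<10
0001100
0000000
0000000
14) 0000000
0000000
0000000
0011^10
0011110
0001100
0000000
0000000
15) 0000000
0000000
0000000
001<010
0011110
0001100
0000000
0000000
16) 0000000
0000000
0000000
0010010
001v110
0001100
0000000
0000000
17) 0000000
0000000
0000000
0010010
0010>10
0001100
0000000
0000000
18) 0000000
0000000
0000000
0010^10
0010010
0001100
0000000
0000000
19) 0000000
0000000
0000000
00101>0
0010010
0001100
0000000
0000000
20) 0000000
0000000
00000^0
0010100
0010010
0001100
0000000
0000000
21) 0000000
0000000
000001>
0010100
0010010
0001100
0000000
0000000
22) 0000000
0000000
0000011
001010v
0010010
0001100
0000000
0000000
23) 0000000
0000000
0000011
00101<1
0010010
0001100
0000000
0000000
24) 0000000
0000000
00000^1
0010111
0010010
0001100
0000000
0000000
25) 0000000
0000000
0000<01
0010111
0010010
0001100
0000000
0000000
26) 0000000
0000^00
0000101
0010111
0010010
0001100
0000000
0000000
27) 0000000
00001>0
0000101
0010111
0010010
0001100
0000000
0000000
28) 0000000
0000110
00001v1
0010111
0010010
0001100
0000000
0000000
29) 0000000
0000110
0000<11
0010111
0010010
0001100
0000000
0000000
30) 0000000
0000110
0000011
0010v11
0010010
0001100
0000000
0000000
31) 0000000
0000110
0000011
00100>1
0010010
0001100
0000000
0000000
32) 0000000
0000110
00000^1
0010001
0010010
0001100
0000000
0000000
33) 0000000
0000110
0000<01
0010001
0010010
0001100
0000000
0000000
34) 0000000
0000^10
0000101
0010001
0010010
0001100
0000000
0000000
35) 0000000
000<010
0000101
0010001
0010010
0001100
0000000
0000000
36) 000^000
0001010
0000101
0010001
0010010
0001100
0000000
0000000
37) 0001>00
0001010
0000101
0010001
0010010
0001100
0000000
0000000

east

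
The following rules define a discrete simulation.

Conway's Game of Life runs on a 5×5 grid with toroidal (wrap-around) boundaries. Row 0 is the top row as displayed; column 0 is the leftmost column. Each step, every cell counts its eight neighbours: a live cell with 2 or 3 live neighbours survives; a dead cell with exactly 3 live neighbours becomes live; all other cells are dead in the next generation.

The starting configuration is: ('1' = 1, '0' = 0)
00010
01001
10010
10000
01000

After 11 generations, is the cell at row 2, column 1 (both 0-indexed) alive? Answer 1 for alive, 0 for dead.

k=0  00010
01001
10010
10000
01000
k=1  10100
10111
11000
11001
00000
k=2  10100
00110
00000
01001
00001
k=3  01101
01110
00110
10000
01011
k=4  00001
10001
00011
11000
01011
k=5  00000
10000
01010
01000
01111
k=6  11111
00000
11100
01001
11110
k=7  00000
00000
11100
00001
00000
k=8  00000
01000
11000
11000
00000
k=9  00000
11000
00100
11000
00000
k=10  00000
01000
00100
01000
00000
k=11  00000
00000
01100
00000
00000

1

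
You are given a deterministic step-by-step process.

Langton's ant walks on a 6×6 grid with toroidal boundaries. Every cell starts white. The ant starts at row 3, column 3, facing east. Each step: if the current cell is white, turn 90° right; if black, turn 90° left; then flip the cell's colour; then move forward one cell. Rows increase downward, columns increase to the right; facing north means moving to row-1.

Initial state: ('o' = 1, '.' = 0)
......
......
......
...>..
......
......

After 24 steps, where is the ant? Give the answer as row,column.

1,1

0) ......
......
......
...>..
......
......
1) ......
......
......
...o..
...v..
......
2) ......
......
......
...o..
..<o..
......
3) ......
......
......
..^o..
..oo..
......
4) ......
......
......
..o>..
..oo..
......
5) ......
......
...^..
..o...
..oo..
......
6) ......
......
...o>.
..o...
..oo..
......
7) ......
......
...oo.
..o.v.
..oo..
......
8) ......
......
...oo.
..o<o.
..oo..
......
9) ......
......
...^o.
..ooo.
..oo..
......
10) ......
......
..<.o.
..ooo.
..oo..
......
11) ......
..^...
..o.o.
..ooo.
..oo..
......
12) ......
..o>..
..o.o.
..ooo.
..oo..
......
13) ......
..oo..
..ovo.
..ooo.
..oo..
......
14) ......
..oo..
..<oo.
..ooo.
..oo..
......
15) ......
..oo..
...oo.
..voo.
..oo..
......
16) ......
..oo..
...oo.
...>o.
..oo..
......
17) ......
..oo..
...^o.
....o.
..oo..
......
18) ......
..oo..
..<.o.
....o.
..oo..
......
19) ......
..^o..
..o.o.
....o.
..oo..
......
20) ......
.<.o..
..o.o.
....o.
..oo..
......
21) .^....
.o.o..
..o.o.
....o.
..oo..
......
22) .o>...
.o.o..
..o.o.
....o.
..oo..
......
23) .oo...
.ovo..
..o.o.
....o.
..oo..
......
24) .oo...
.<oo..
..o.o.
....o.
..oo..
......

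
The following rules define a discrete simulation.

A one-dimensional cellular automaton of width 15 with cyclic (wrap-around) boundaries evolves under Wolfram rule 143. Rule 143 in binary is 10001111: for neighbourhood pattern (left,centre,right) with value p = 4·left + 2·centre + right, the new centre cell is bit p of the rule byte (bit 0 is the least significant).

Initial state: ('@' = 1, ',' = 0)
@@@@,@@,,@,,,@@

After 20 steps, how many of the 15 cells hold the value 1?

gen 0: @@@@,@@,,@,,,@@
gen 1: @@@,,@,,@@,@@@@
gen 2: @@,,@@,@@,,@@@@
gen 3: @,,@@,,@,,@@@@@
gen 4: ,,@@,,@@,@@@@@@
gen 5: ,@@,,@@,,@@@@@,
gen 6: @@,,@@,,@@@@@,,
gen 7: @,,@@,,@@@@@,,@
gen 8: ,,@@,,@@@@@,,@@
gen 9: ,@@,,@@@@@,,@@,
gen 10: @@,,@@@@@,,@@,,
gen 11: @,,@@@@@,,@@,,@
gen 12: ,,@@@@@,,@@,,@@
gen 13: ,@@@@@,,@@,,@@,
gen 14: @@@@@,,@@,,@@,,
gen 15: @@@@,,@@,,@@,,@
gen 16: @@@,,@@,,@@,,@@
gen 17: @@,,@@,,@@,,@@@
gen 18: @,,@@,,@@,,@@@@
gen 19: ,,@@,,@@,,@@@@@
gen 20: ,@@,,@@,,@@@@@,

9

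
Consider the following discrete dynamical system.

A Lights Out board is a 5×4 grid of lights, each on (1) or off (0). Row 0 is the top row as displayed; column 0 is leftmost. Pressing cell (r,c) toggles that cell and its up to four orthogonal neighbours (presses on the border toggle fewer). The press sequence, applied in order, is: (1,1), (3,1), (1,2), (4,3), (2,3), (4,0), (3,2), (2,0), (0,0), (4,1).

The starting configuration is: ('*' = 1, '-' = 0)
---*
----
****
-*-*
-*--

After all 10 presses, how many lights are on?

7

gen 0: ---*
----
****
-*-*
-*--
gen 1: -*-*
***-
*-**
-*-*
-*--
gen 2: -*-*
***-
****
*-**
----
gen 3: -***
*--*
**-*
*-**
----
gen 4: -***
*--*
**-*
*-*-
--**
gen 5: -***
*---
***-
*-**
--**
gen 6: -***
*---
***-
--**
****
gen 7: -***
*---
**--
-*--
**-*
gen 8: -***
----
----
**--
**-*
gen 9: *-**
*---
----
**--
**-*
gen 10: *-**
*---
----
*---
--**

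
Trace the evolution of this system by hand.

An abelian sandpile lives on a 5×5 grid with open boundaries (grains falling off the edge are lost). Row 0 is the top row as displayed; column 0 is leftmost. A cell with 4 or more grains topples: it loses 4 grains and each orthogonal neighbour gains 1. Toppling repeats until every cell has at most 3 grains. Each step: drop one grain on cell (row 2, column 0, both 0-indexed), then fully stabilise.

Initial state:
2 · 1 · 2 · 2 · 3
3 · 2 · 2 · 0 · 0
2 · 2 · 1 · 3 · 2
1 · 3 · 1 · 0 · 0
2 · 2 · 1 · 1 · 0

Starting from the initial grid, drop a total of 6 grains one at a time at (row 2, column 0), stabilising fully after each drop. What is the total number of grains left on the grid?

t=0: 2 · 1 · 2 · 2 · 3
3 · 2 · 2 · 0 · 0
2 · 2 · 1 · 3 · 2
1 · 3 · 1 · 0 · 0
2 · 2 · 1 · 1 · 0
t=1: 2 · 1 · 2 · 2 · 3
3 · 2 · 2 · 0 · 0
3 · 2 · 1 · 3 · 2
1 · 3 · 1 · 0 · 0
2 · 2 · 1 · 1 · 0
t=2: 3 · 1 · 2 · 2 · 3
0 · 3 · 2 · 0 · 0
1 · 3 · 1 · 3 · 2
2 · 3 · 1 · 0 · 0
2 · 2 · 1 · 1 · 0
t=3: 3 · 1 · 2 · 2 · 3
0 · 3 · 2 · 0 · 0
2 · 3 · 1 · 3 · 2
2 · 3 · 1 · 0 · 0
2 · 2 · 1 · 1 · 0
t=4: 3 · 1 · 2 · 2 · 3
0 · 3 · 2 · 0 · 0
3 · 3 · 1 · 3 · 2
2 · 3 · 1 · 0 · 0
2 · 2 · 1 · 1 · 0
t=5: 3 · 2 · 2 · 2 · 3
2 · 0 · 3 · 0 · 0
2 · 2 · 2 · 3 · 2
0 · 1 · 2 · 0 · 0
3 · 3 · 1 · 1 · 0
t=6: 3 · 2 · 2 · 2 · 3
2 · 0 · 3 · 0 · 0
3 · 2 · 2 · 3 · 2
0 · 1 · 2 · 0 · 0
3 · 3 · 1 · 1 · 0

40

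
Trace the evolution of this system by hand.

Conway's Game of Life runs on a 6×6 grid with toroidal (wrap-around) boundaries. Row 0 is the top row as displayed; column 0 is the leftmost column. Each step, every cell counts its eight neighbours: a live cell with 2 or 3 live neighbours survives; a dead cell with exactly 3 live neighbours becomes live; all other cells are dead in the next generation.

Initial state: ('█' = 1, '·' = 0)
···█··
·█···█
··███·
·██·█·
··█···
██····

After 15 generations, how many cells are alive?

12

0) ···█··
·█···█
··███·
·██·█·
··█···
██····
1) ·██···
······
█···██
·█··█·
█·██··
·██···
2) ·██···
██···█
█···██
·██·█·
█··█··
█·····
3) ··█··█
··█·█·
··███·
·██·█·
█·██·█
█·█···
4) ··█··█
·██·██
····██
█·····
█···██
█·█·█·
5) ··█···
·██···
·█·██·
█·····
█··██·
█···█·
6) ··██··
·█····
██·█··
███···
██·██·
·█··█·
7) ·███··
██·█··
······
····█·
···██·
██··██
8) ···█··
██·█··
······
···██·
█··█··
██···█
9) ····██
··█···
··███·
···██·
████··
███·██
10) ··█·█·
··█··█
··█·█·
·····█
······
······
11) ···█··
·██·██
···███
······
······
······
12) ··███·
█·█··█
█·██·█
····█·
······
······
13) ·█████
█·····
█·██··
···███
······
···█··
14) ██████
█·····
████··
··████
···█··
···█··
15) ██████
······
█·····
█····█
······
██···█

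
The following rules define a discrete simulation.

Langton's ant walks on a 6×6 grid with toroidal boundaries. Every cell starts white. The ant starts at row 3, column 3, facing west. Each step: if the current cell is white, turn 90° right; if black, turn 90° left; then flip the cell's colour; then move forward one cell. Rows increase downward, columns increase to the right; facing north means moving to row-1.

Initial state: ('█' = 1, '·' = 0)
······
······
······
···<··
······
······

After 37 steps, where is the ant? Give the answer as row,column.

4,1

k=0  ······
······
······
···<··
······
······
k=1  ······
······
···^··
···█··
······
······
k=2  ······
······
···█>·
···█··
······
······
k=3  ······
······
···██·
···█v·
······
······
k=4  ······
······
···██·
···<█·
······
······
k=5  ······
······
···██·
····█·
···v··
······
k=6  ······
······
···██·
····█·
··<█··
······
k=7  ······
······
···██·
··^·█·
··██··
······
k=8  ······
······
···██·
··█>█·
··██··
······
k=9  ······
······
···██·
··███·
··█v··
······
k=10  ······
······
···██·
··███·
··█·>·
······
k=11  ······
······
···██·
··███·
··█·█·
····v·
k=12  ······
······
···██·
··███·
··█·█·
···<█·
k=13  ······
······
···██·
··███·
··█^█·
···██·
k=14  ······
······
···██·
··███·
··██>·
···██·
k=15  ······
······
···██·
··██^·
··██··
···██·
k=16  ······
······
···██·
··█<··
··██··
···██·
k=17  ······
······
···██·
··█···
··█v··
···██·
k=18  ······
······
···██·
··█···
··█·>·
···██·
k=19  ······
······
···██·
··█···
··█·█·
···█v·
k=20  ······
······
···██·
··█···
··█·█·
···█·>
k=21  ·····v
······
···██·
··█···
··█·█·
···█·█
k=22  ····<█
······
···██·
··█···
··█·█·
···█·█
k=23  ····██
······
···██·
··█···
··█·█·
···█^█
k=24  ····██
······
···██·
··█···
··█·█·
···██>
k=25  ····██
······
···██·
··█···
··█·█^
···██·
k=26  ····██
······
···██·
··█···
>·█·██
···██·
k=27  ····██
······
···██·
··█···
█·█·██
v··██·
k=28  ····██
······
···██·
··█···
█·█·██
█··██<
k=29  ····██
······
···██·
··█···
█·█·█^
█··███
k=30  ····██
······
···██·
··█···
█·█·<·
█··███
k=31  ····██
······
···██·
··█···
█·█···
█··█v█
k=32  ····██
······
···██·
··█···
█·█···
█··█·>
k=33  ····██
······
···██·
··█···
█·█··^
█··█··
k=34  ····██
······
···██·
··█···
>·█··█
█··█··
k=35  ····██
······
···██·
^·█···
··█··█
█··█··
k=36  ····██
······
···██·
█>█···
··█··█
█··█··
k=37  ····██
······
···██·
███···
·v█··█
█··█··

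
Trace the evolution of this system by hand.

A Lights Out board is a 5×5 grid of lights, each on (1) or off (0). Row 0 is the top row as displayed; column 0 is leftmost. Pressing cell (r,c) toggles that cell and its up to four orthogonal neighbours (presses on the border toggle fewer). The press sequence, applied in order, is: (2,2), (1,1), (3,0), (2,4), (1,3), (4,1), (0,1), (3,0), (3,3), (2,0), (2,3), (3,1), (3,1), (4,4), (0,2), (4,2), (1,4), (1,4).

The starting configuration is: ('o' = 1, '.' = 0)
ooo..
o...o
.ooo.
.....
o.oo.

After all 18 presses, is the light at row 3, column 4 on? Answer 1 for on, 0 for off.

1

step 0: ooo..
o...o
.ooo.
.....
o.oo.
step 1: ooo..
o.o.o
.....
..o..
o.oo.
step 2: o.o..
.o..o
.o...
..o..
o.oo.
step 3: o.o..
.o..o
oo...
ooo..
..oo.
step 4: o.o..
.o...
oo.oo
ooo.o
..oo.
step 5: o.oo.
.oooo
oo..o
ooo.o
..oo.
step 6: o.oo.
.oooo
oo..o
o.o.o
oo.o.
step 7: .o.o.
..ooo
oo..o
o.o.o
oo.o.
step 8: .o.o.
..ooo
.o..o
.oo.o
.o.o.
step 9: .o.o.
..ooo
.o.oo
.o.o.
.o...
step 10: .o.o.
o.ooo
o..oo
oo.o.
.o...
step 11: .o.o.
o.o.o
o.o..
oo...
.o...
step 12: .o.o.
o.o.o
ooo..
..o..
.....
step 13: .o.o.
o.o.o
o.o..
oo...
.o...
step 14: .o.o.
o.o.o
o.o..
oo..o
.o.oo
step 15: ..o..
o...o
o.o..
oo..o
.o.oo
step 16: ..o..
o...o
o.o..
ooo.o
..o.o
step 17: ..o.o
o..o.
o.o.o
ooo.o
..o.o
step 18: ..o..
o...o
o.o..
ooo.o
..o.o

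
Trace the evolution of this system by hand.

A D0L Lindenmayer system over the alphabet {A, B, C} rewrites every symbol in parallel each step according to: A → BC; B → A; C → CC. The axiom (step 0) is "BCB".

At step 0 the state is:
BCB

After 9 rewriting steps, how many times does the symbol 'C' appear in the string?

852

k=0  BCB
k=1  ACCA
k=2  BCCCCCBC
k=3  ACCCCCCCCCCACC
k=4  BCCCCCCCCCCCCCCCCCCCCCBCCCCC
k=5  ACCCCCCCCCCCCCCCCCCCCCCCCCCCCCCCCCCCCCCCCCCACCCCCCCCCC
k=6  BCCCCCCCCCCCCCCCCCCCCCCCCCCCCCCCCCCCCCCCCCCCCCCCCCCCCCCCCCCCCCCCCCCCCCCCCCCCCCCCCCCCCCBCCCCCCCCCCCCCCCCCCCCC
k=7  ACCCCCCCCCCCCCCCCCCCCCCCCCCCCCCCCCCCCCCCCCCCCCCCCCCCCCCCCC…CCCCCCCCCCCCCCCACCCCCCCCCCCCCCCCCCCCCCCCCCCCCCCCCCCCCCCCCC  (len 214)
k=8  BCCCCCCCCCCCCCCCCCCCCCCCCCCCCCCCCCCCCCCCCCCCCCCCCCCCCCCCCC…CCCCCCCCCCCCCCCCCCCCCCCCCCCCCCCCCCCCCCCCCCCCCCCCCCCCCCCCCC  (len 428)
k=9  ACCCCCCCCCCCCCCCCCCCCCCCCCCCCCCCCCCCCCCCCCCCCCCCCCCCCCCCCC…CCCCCCCCCCCCCCCCCCCCCCCCCCCCCCCCCCCCCCCCCCCCCCCCCCCCCCCCCC  (len 854)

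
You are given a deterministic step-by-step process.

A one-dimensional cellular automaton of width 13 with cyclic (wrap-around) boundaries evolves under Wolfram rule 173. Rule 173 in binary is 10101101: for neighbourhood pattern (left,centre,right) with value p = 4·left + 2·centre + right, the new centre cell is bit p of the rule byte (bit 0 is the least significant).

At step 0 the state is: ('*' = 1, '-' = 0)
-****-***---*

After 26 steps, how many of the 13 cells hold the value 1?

9

k=0  -****-***---*
k=1  ****-***--*-*
k=2  ***-***---***
k=3  **-***--*-***
k=4  *-***---*****
k=5  -***--*-*****
k=6  ***---******-
k=7  **--*-*****-*
k=8  *---******-**
k=9  --*-*****-***
k=10  --******-***-
k=11  *-*****-***--
k=12  ******-***---
k=13  *****-***--*-
k=14  ****-***---**
k=15  ***-***--*-**
k=16  **-***---****
k=17  *-***--*-****
k=18  -***---******
k=19  ***--*-*****-
k=20  **---******-*
k=21  *--*-*****-**
k=22  ---******-***
k=23  -*-*****-***-
k=24  -******-***--
k=25  -*****-***--*
k=26  *****-***---*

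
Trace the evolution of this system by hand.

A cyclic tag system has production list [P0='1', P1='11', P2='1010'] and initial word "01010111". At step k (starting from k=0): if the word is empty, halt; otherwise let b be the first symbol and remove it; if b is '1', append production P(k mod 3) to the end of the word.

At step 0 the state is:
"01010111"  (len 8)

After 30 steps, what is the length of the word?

k=0  "01010111"  (len 8)
k=1  "1010111"  (len 7)
k=2  "01011111"  (len 8)
k=3  "1011111"  (len 7)
k=4  "0111111"  (len 7)
k=5  "111111"  (len 6)
k=6  "111111010"  (len 9)
k=7  "111110101"  (len 9)
k=8  "1111010111"  (len 10)
k=9  "1110101111010"  (len 13)
k=10  "1101011110101"  (len 13)
k=11  "10101111010111"  (len 14)
k=12  "01011110101111010"  (len 17)
k=13  "1011110101111010"  (len 16)
k=14  "01111010111101011"  (len 17)
k=15  "1111010111101011"  (len 16)
k=16  "1110101111010111"  (len 16)
k=17  "11010111101011111"  (len 17)
k=18  "10101111010111111010"  (len 20)
k=19  "01011110101111110101"  (len 20)
k=20  "1011110101111110101"  (len 19)
k=21  "0111101011111101011010"  (len 22)
k=22  "111101011111101011010"  (len 21)
k=23  "1110101111110101101011"  (len 22)
k=24  "1101011111101011010111010"  (len 25)
k=25  "1010111111010110101110101"  (len 25)
k=26  "01011111101011010111010111"  (len 26)
k=27  "1011111101011010111010111"  (len 25)
k=28  "0111111010110101110101111"  (len 25)
k=29  "111111010110101110101111"  (len 24)
k=30  "111110101101011101011111010"  (len 27)

27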